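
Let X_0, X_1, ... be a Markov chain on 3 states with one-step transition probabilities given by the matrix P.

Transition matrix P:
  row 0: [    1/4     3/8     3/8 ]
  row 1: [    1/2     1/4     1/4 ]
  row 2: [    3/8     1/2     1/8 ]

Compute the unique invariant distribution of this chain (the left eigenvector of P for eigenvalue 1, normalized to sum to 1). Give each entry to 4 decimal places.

Balance equations π_j = Σ_i π_i·P[i][j]:
  π_0 = 1/4·π_0 + 1/2·π_1 + 3/8·π_2
  π_1 = 3/8·π_0 + 1/4·π_1 + 1/2·π_2
  normalize: π_0 + π_1 + π_2 = 1
Solving the linear system gives exactly π = [34/91, 33/91, 24/91].

π = [0.3736, 0.3626, 0.2637]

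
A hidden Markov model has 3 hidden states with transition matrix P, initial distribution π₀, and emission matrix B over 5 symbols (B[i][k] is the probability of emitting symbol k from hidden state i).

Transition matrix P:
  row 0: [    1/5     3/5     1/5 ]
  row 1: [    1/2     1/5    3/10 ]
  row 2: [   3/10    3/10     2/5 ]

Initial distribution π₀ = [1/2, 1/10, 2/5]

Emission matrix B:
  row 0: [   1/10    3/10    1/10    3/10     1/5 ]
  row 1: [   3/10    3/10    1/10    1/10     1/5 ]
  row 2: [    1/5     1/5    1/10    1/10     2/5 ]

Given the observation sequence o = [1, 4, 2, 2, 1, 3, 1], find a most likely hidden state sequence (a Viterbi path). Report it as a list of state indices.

t=0: δ = [1.500e-01, 3.000e-02, 8.000e-02]  (obs o_0=1)
t=1: δ = [6.000e-03, 1.800e-02, 1.280e-02]  ψ = [0, 0, 2]  (obs o_1=4)
t=2: δ = [9.000e-04, 3.840e-04, 5.400e-04]  ψ = [1, 2, 1]  (obs o_2=2)
t=3: δ = [1.920e-05, 5.400e-05, 2.160e-05]  ψ = [1, 0, 2]  (obs o_3=2)
t=4: δ = [8.100e-06, 3.456e-06, 3.240e-06]  ψ = [1, 0, 1]  (obs o_4=1)
t=5: δ = [5.184e-07, 4.860e-07, 1.620e-07]  ψ = [1, 0, 0]  (obs o_5=3)
t=6: δ = [7.290e-08, 9.331e-08, 2.916e-08]  ψ = [1, 0, 1]  (obs o_6=1)
backtrack: best end state = 1; path = [2, 2, 1, 0, 1, 0, 1]

path = [2, 2, 1, 0, 1, 0, 1]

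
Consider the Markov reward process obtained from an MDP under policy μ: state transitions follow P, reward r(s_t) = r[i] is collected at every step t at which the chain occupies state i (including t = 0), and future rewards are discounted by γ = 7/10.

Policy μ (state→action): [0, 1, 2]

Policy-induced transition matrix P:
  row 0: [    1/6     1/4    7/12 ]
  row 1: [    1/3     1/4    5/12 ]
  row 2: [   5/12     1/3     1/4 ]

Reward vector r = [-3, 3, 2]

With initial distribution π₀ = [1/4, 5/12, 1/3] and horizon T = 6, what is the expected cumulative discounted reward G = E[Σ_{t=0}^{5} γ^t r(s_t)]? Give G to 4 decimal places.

G = 2.5276

t=0: π = [0.2500, 0.4167, 0.3333], E[r] = 1.1667, γ^t·E[r] = 1.166667, running G = 1.166667
t=1: π = [0.3194, 0.2778, 0.4028], E[r] = 0.6806, γ^t·E[r] = 0.476389, running G = 1.643056
t=2: π = [0.3137, 0.2836, 0.4028], E[r] = 0.7153, γ^t·E[r] = 0.350486, running G = 1.993542
t=3: π = [0.3146, 0.2836, 0.4018], E[r] = 0.7105, γ^t·E[r] = 0.243686, running G = 2.237228
t=4: π = [0.3144, 0.2835, 0.4021], E[r] = 0.7116, γ^t·E[r] = 0.170850, running G = 2.408078
t=5: π = [0.3144, 0.2835, 0.4020], E[r] = 0.7113, γ^t·E[r] = 0.119544, running G = 2.527622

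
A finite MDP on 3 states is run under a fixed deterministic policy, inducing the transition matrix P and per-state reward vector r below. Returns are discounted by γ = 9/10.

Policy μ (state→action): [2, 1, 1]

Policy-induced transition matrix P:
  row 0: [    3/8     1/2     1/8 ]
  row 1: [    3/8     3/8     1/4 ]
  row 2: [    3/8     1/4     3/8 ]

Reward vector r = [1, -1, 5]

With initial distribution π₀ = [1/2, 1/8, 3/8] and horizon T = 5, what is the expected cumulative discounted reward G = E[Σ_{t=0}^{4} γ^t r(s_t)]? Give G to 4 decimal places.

t=0: π = [0.5000, 0.1250, 0.3750], E[r] = 2.2500, γ^t·E[r] = 2.250000, running G = 2.250000
t=1: π = [0.3750, 0.3906, 0.2344], E[r] = 1.1563, γ^t·E[r] = 1.040625, running G = 3.290625
t=2: π = [0.3750, 0.3926, 0.2324], E[r] = 1.1445, γ^t·E[r] = 0.927070, running G = 4.217695
t=3: π = [0.3750, 0.3928, 0.2322], E[r] = 1.1431, γ^t·E[r] = 0.833295, running G = 5.050991
t=4: π = [0.3750, 0.3929, 0.2321], E[r] = 1.1429, γ^t·E[r] = 0.749846, running G = 5.800836

G = 5.8008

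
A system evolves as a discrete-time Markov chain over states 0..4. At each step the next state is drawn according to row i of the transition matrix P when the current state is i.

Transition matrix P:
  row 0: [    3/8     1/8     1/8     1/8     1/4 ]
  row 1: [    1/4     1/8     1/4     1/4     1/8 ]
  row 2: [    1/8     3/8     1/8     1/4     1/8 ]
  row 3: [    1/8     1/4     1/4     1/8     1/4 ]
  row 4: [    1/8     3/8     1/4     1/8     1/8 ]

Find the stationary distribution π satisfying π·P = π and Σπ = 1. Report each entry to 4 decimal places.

π = [0.2068, 0.2406, 0.1992, 0.1800, 0.1733]

Balance equations π_j = Σ_i π_i·P[i][j]:
  π_0 = 3/8·π_0 + 1/4·π_1 + 1/8·π_2 + 1/8·π_3 + 1/8·π_4
  π_1 = 1/8·π_0 + 1/8·π_1 + 3/8·π_2 + 1/4·π_3 + 3/8·π_4
  π_2 = 1/8·π_0 + 1/4·π_1 + 1/8·π_2 + 1/4·π_3 + 1/4·π_4
  π_3 = 1/8·π_0 + 1/4·π_1 + 1/4·π_2 + 1/8·π_3 + 1/8·π_4
  normalize: π_0 + π_1 + π_2 + π_3 + π_4 = 1
Solving the linear system gives exactly π = [934/4517, 1087/4517, 900/4517, 813/4517, 783/4517].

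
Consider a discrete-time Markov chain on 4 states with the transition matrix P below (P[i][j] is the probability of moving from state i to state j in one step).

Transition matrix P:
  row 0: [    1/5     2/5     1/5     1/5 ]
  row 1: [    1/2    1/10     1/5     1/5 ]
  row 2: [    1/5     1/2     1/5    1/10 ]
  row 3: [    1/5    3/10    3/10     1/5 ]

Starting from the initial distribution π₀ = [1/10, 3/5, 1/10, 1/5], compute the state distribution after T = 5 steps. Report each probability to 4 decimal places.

t=0: π = [0.1000, 0.6000, 0.1000, 0.2000]
t=1: π = [0.3800, 0.2100, 0.2200, 0.1900]
t=2: π = [0.2630, 0.3400, 0.2190, 0.1780]
t=3: π = [0.3020, 0.3021, 0.2178, 0.1781]
t=4: π = [0.2906, 0.3133, 0.2178, 0.1782]
t=5: π = [0.2940, 0.3100, 0.2178, 0.1782]

π = [0.2940, 0.3100, 0.2178, 0.1782]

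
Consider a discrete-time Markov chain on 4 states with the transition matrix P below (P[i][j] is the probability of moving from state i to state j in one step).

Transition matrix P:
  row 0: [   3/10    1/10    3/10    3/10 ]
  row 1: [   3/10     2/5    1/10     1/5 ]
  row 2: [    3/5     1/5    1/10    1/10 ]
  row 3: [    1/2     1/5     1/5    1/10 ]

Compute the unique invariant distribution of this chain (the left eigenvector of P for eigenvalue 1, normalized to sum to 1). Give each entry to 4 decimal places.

π = [0.4000, 0.2000, 0.2000, 0.2000]

Balance equations π_j = Σ_i π_i·P[i][j]:
  π_0 = 3/10·π_0 + 3/10·π_1 + 3/5·π_2 + 1/2·π_3
  π_1 = 1/10·π_0 + 2/5·π_1 + 1/5·π_2 + 1/5·π_3
  π_2 = 3/10·π_0 + 1/10·π_1 + 1/10·π_2 + 1/5·π_3
  normalize: π_0 + π_1 + π_2 + π_3 = 1
Solving the linear system gives exactly π = [2/5, 1/5, 1/5, 1/5].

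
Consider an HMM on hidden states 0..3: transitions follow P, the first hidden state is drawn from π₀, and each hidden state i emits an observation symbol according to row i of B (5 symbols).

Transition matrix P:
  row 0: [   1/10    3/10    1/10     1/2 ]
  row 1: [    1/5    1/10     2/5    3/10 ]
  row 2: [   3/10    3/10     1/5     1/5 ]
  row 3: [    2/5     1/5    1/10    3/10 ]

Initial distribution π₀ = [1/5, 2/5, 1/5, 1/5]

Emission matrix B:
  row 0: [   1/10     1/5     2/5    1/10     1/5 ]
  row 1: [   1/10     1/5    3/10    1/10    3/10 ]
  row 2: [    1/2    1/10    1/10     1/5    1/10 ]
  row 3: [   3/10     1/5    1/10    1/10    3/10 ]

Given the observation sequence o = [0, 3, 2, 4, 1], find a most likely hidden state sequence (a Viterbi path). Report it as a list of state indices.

path = [2, 2, 0, 3, 0]

t=0: δ = [2.000e-02, 4.000e-02, 1.000e-01, 6.000e-02]  (obs o_0=0)
t=1: δ = [3.000e-03, 3.000e-03, 4.000e-03, 2.000e-03]  ψ = [2, 2, 2, 2]  (obs o_1=3)
t=2: δ = [4.800e-04, 3.600e-04, 1.200e-04, 1.500e-04]  ψ = [2, 2, 1, 0]  (obs o_2=2)
t=3: δ = [1.440e-05, 4.320e-05, 1.440e-05, 7.200e-05]  ψ = [1, 0, 1, 0]  (obs o_3=4)
t=4: δ = [5.760e-06, 2.880e-06, 1.728e-06, 4.320e-06]  ψ = [3, 3, 1, 3]  (obs o_4=1)
backtrack: best end state = 0; path = [2, 2, 0, 3, 0]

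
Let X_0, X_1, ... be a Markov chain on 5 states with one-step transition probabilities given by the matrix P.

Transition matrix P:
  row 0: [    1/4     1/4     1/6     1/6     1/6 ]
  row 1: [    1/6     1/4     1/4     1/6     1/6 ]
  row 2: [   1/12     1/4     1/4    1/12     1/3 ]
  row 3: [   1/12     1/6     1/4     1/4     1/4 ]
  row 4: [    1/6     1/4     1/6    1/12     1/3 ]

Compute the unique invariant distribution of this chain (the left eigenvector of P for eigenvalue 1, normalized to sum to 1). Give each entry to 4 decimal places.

π = [0.1496, 0.2384, 0.2161, 0.1388, 0.2571]

Balance equations π_j = Σ_i π_i·P[i][j]:
  π_0 = 1/4·π_0 + 1/6·π_1 + 1/12·π_2 + 1/12·π_3 + 1/6·π_4
  π_1 = 1/4·π_0 + 1/4·π_1 + 1/4·π_2 + 1/6·π_3 + 1/4·π_4
  π_2 = 1/6·π_0 + 1/4·π_1 + 1/4·π_2 + 1/4·π_3 + 1/6·π_4
  π_3 = 1/6·π_0 + 1/6·π_1 + 1/12·π_2 + 1/4·π_3 + 1/12·π_4
  normalize: π_0 + π_1 + π_2 + π_3 + π_4 = 1
Solving the linear system gives exactly π = [67/448, 1175/4928, 1065/4928, 171/1232, 181/704].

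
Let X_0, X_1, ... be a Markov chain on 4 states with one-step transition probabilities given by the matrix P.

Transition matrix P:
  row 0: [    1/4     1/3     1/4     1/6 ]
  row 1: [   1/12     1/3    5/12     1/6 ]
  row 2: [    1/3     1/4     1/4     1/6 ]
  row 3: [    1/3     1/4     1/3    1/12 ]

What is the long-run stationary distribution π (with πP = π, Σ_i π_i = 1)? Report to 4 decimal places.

Balance equations π_j = Σ_i π_i·P[i][j]:
  π_0 = 1/4·π_0 + 1/12·π_1 + 1/3·π_2 + 1/3·π_3
  π_1 = 1/3·π_0 + 1/3·π_1 + 1/4·π_2 + 1/4·π_3
  π_2 = 1/4·π_0 + 5/12·π_1 + 1/4·π_2 + 1/3·π_3
  normalize: π_0 + π_1 + π_2 + π_3 = 1
Solving the linear system gives exactly π = [35/146, 43/146, 296/949, 2/13].

π = [0.2397, 0.2945, 0.3119, 0.1538]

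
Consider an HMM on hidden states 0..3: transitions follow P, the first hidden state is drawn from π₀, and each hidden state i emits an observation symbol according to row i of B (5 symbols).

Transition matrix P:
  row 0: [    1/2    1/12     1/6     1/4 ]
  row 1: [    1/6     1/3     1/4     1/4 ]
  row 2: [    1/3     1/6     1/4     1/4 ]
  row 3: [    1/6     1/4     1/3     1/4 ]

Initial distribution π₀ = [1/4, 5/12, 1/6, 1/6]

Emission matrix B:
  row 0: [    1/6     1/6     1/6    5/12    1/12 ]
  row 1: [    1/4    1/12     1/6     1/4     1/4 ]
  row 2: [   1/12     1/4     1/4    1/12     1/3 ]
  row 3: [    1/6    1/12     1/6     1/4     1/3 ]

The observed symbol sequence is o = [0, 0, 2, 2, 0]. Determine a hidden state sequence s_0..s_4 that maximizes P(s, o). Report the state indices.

t=0: δ = [4.167e-02, 1.042e-01, 1.389e-02, 2.778e-02]  (obs o_0=0)
t=1: δ = [3.472e-03, 8.681e-03, 2.170e-03, 4.340e-03]  ψ = [0, 1, 1, 1]  (obs o_1=0)
t=2: δ = [2.894e-04, 4.823e-04, 5.425e-04, 3.617e-04]  ψ = [0, 1, 1, 1]  (obs o_2=2)
t=3: δ = [3.014e-05, 2.679e-05, 3.391e-05, 2.261e-05]  ψ = [2, 1, 2, 2]  (obs o_3=2)
t=4: δ = [2.512e-06, 2.233e-06, 7.064e-07, 1.413e-06]  ψ = [0, 1, 2, 2]  (obs o_4=0)
backtrack: best end state = 0; path = [1, 1, 2, 0, 0]

path = [1, 1, 2, 0, 0]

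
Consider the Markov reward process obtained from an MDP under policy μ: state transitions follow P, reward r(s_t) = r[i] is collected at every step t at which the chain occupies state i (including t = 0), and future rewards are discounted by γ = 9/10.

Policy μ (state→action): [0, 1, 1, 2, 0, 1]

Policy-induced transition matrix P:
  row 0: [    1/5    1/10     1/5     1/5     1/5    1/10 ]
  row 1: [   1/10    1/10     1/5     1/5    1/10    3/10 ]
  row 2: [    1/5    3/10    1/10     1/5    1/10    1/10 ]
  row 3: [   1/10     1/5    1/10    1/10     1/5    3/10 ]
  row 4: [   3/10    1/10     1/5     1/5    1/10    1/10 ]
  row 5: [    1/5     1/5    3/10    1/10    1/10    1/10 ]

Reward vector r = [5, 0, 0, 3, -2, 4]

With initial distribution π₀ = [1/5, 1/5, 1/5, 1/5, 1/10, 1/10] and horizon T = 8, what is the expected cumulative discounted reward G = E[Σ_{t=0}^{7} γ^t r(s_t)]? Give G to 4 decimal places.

t=0: π = [0.2000, 0.2000, 0.2000, 0.2000, 0.1000, 0.1000], E[r] = 1.8000, γ^t·E[r] = 1.800000, running G = 1.800000
t=1: π = [0.1700, 0.1700, 0.1700, 0.1700, 0.1400, 0.1800], E[r] = 1.8000, γ^t·E[r] = 1.620000, running G = 3.420000
t=2: π = [0.1800, 0.1690, 0.1840, 0.1650, 0.1340, 0.1680], E[r] = 1.7990, γ^t·E[r] = 1.457190, running G = 4.877190
t=3: π = [0.1800, 0.1701, 0.1819, 0.1667, 0.1345, 0.1668], E[r] = 1.7983, γ^t·E[r] = 1.310961, running G = 6.188151
t=4: π = [0.1798, 0.1697, 0.1818, 0.1667, 0.1347, 0.1674], E[r] = 1.7989, γ^t·E[r] = 1.180258, running G = 7.368409
t=5: π = [0.1798, 0.1698, 0.1819, 0.1666, 0.1346, 0.1673], E[r] = 1.7988, γ^t·E[r] = 1.062151, running G = 8.430560
t=6: π = [0.1798, 0.1698, 0.1819, 0.1666, 0.1346, 0.1673], E[r] = 1.7988, γ^t·E[r] = 0.955947, running G = 9.386507
t=7: π = [0.1798, 0.1698, 0.1819, 0.1666, 0.1346, 0.1673], E[r] = 1.7988, γ^t·E[r] = 0.860351, running G = 10.246858

G = 10.2469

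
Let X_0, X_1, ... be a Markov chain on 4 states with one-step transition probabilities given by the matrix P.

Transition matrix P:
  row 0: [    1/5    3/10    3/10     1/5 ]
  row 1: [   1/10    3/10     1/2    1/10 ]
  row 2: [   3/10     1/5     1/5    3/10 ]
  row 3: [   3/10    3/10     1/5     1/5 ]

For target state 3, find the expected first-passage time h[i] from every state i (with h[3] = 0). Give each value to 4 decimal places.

First-step conditioning: h[3] = 0; for i ≠ 3, h[i] = 1 + Σ_k P[i][k]·h[k].
  h[0] = 1 + 1/5·h[0] + 3/10·h[1] + 3/10·h[2]
  h[1] = 1 + 1/10·h[0] + 3/10·h[1] + 1/2·h[2]
  h[2] = 1 + 3/10·h[0] + 1/5·h[1] + 1/5·h[2]
Solving the 3×3 linear system over states ≠ 3 gives exactly h = [112/23, 121/23, 101/23, 0] (h[3] = 0 is the target).

h = [4.8696, 5.2609, 4.3913, 0.0000]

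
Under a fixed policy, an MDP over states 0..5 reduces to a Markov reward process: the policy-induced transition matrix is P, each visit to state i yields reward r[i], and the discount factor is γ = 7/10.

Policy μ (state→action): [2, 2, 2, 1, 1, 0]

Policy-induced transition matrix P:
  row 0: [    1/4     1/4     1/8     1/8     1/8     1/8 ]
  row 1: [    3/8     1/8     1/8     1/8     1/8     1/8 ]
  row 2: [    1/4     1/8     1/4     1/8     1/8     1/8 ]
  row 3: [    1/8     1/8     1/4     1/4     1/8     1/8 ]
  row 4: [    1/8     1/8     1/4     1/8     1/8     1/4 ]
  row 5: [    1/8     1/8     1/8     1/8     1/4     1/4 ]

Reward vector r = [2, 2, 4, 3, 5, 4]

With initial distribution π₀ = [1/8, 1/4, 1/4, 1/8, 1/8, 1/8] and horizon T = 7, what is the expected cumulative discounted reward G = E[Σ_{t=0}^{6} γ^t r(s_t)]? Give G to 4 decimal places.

G = 9.9705

t=0: π = [0.1250, 0.2500, 0.2500, 0.1250, 0.1250, 0.1250], E[r] = 3.2500, γ^t·E[r] = 3.250000, running G = 3.250000
t=1: π = [0.2344, 0.1406, 0.1875, 0.1406, 0.1406, 0.1563], E[r] = 3.2500, γ^t·E[r] = 2.275000, running G = 5.525000
t=2: π = [0.2129, 0.1543, 0.1836, 0.1426, 0.1445, 0.1621], E[r] = 3.2676, γ^t·E[r] = 1.601113, running G = 7.126113
t=3: π = [0.2131, 0.1516, 0.1838, 0.1428, 0.1453, 0.1633], E[r] = 3.2729, γ^t·E[r] = 1.122622, running G = 8.248735
t=4: π = [0.2125, 0.1516, 0.1840, 0.1429, 0.1454, 0.1636], E[r] = 3.2742, γ^t·E[r] = 0.786143, running G = 9.034878
t=5: π = [0.2125, 0.1516, 0.1840, 0.1429, 0.1454, 0.1636], E[r] = 3.2745, γ^t·E[r] = 0.550347, running G = 9.585225
t=6: π = [0.2125, 0.1516, 0.1840, 0.1429, 0.1455, 0.1636], E[r] = 3.2746, γ^t·E[r] = 0.385250, running G = 9.970474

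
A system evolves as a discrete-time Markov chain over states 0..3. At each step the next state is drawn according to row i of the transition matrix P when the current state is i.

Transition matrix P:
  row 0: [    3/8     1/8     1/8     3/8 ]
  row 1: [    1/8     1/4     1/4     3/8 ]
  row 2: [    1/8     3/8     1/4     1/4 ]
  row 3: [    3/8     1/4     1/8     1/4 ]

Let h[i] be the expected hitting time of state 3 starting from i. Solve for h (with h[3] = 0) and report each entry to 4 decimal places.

First-step conditioning: h[3] = 0; for i ≠ 3, h[i] = 1 + Σ_k P[i][k]·h[k].
  h[0] = 1 + 3/8·h[0] + 1/8·h[1] + 1/8·h[2]
  h[1] = 1 + 1/8·h[0] + 1/4·h[1] + 1/4·h[2]
  h[2] = 1 + 1/8·h[0] + 3/8·h[1] + 1/4·h[2]
Solving the 3×3 linear system over states ≠ 3 gives exactly h = [376/133, 384/133, 432/133, 0] (h[3] = 0 is the target).

h = [2.8271, 2.8872, 3.2481, 0.0000]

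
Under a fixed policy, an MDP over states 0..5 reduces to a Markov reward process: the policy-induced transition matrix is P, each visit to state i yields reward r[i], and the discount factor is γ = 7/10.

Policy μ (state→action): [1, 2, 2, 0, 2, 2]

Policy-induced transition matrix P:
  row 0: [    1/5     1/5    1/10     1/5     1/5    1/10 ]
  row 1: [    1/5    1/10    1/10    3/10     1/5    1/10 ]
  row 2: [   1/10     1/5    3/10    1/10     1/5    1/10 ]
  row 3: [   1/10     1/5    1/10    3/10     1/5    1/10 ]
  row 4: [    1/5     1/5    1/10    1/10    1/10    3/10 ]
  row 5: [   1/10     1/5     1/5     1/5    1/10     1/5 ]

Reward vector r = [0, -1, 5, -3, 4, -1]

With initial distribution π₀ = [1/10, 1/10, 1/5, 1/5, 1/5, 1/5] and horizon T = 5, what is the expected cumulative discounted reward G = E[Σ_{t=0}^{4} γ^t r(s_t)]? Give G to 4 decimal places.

t=0: π = [0.1000, 0.1000, 0.2000, 0.2000, 0.2000, 0.2000], E[r] = 0.9000, γ^t·E[r] = 0.900000, running G = 0.900000
t=1: π = [0.1400, 0.1900, 0.1600, 0.1900, 0.1600, 0.1600], E[r] = 0.5200, γ^t·E[r] = 0.364000, running G = 1.264000
t=2: π = [0.1490, 0.1810, 0.1480, 0.2060, 0.1680, 0.1480], E[r] = 0.4650, γ^t·E[r] = 0.227850, running G = 1.491850
t=3: π = [0.1498, 0.1819, 0.1444, 0.2071, 0.1684, 0.1484], E[r] = 0.4440, γ^t·E[r] = 0.152292, running G = 1.644142
t=4: π = [0.1500, 0.1818, 0.1437, 0.2076, 0.1683, 0.1485], E[r] = 0.4387, γ^t·E[r] = 0.105329, running G = 1.749471

G = 1.7495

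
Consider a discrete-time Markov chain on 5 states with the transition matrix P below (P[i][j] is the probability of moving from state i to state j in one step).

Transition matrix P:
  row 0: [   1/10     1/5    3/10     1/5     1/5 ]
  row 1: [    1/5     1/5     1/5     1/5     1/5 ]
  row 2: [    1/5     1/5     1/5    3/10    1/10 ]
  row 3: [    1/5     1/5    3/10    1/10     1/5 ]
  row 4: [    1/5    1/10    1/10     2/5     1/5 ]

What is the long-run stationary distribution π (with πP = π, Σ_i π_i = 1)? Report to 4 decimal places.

π = [0.1818, 0.1822, 0.2239, 0.2345, 0.1776]

Balance equations π_j = Σ_i π_i·P[i][j]:
  π_0 = 1/10·π_0 + 1/5·π_1 + 1/5·π_2 + 1/5·π_3 + 1/5·π_4
  π_1 = 1/5·π_0 + 1/5·π_1 + 1/5·π_2 + 1/5·π_3 + 1/10·π_4
  π_2 = 3/10·π_0 + 1/5·π_1 + 1/5·π_2 + 3/10·π_3 + 1/10·π_4
  π_3 = 1/5·π_0 + 1/5·π_1 + 3/10·π_2 + 1/10·π_3 + 2/5·π_4
  normalize: π_0 + π_1 + π_2 + π_3 + π_4 = 1
Solving the linear system gives exactly π = [2/11, 197/1081, 242/1081, 2788/11891, 192/1081].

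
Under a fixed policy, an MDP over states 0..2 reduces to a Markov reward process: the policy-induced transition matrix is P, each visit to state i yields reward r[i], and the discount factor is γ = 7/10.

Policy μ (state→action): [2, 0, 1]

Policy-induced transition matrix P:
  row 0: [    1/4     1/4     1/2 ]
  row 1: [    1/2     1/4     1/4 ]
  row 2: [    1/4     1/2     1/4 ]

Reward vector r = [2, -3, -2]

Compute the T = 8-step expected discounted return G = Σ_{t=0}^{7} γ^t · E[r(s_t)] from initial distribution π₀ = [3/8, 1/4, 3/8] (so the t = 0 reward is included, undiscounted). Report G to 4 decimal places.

G = -2.9520

t=0: π = [0.3750, 0.2500, 0.3750], E[r] = -0.7500, γ^t·E[r] = -0.750000, running G = -0.750000
t=1: π = [0.3125, 0.3438, 0.3438], E[r] = -1.0938, γ^t·E[r] = -0.765625, running G = -1.515625
t=2: π = [0.3359, 0.3359, 0.3281], E[r] = -0.9922, γ^t·E[r] = -0.486172, running G = -2.001797
t=3: π = [0.3340, 0.3320, 0.3340], E[r] = -0.9961, γ^t·E[r] = -0.341660, running G = -2.343457
t=4: π = [0.3330, 0.3335, 0.3335], E[r] = -1.0015, γ^t·E[r] = -0.240452, running G = -2.583909
t=5: π = [0.3334, 0.3334, 0.3333], E[r] = -0.9999, γ^t·E[r] = -0.168049, running G = -2.751958
t=6: π = [0.3333, 0.3333, 0.3333], E[r] = -0.9999, γ^t·E[r] = -0.117642, running G = -2.869600
t=7: π = [0.3333, 0.3333, 0.3333], E[r] = -1.0000, γ^t·E[r] = -0.082356, running G = -2.951956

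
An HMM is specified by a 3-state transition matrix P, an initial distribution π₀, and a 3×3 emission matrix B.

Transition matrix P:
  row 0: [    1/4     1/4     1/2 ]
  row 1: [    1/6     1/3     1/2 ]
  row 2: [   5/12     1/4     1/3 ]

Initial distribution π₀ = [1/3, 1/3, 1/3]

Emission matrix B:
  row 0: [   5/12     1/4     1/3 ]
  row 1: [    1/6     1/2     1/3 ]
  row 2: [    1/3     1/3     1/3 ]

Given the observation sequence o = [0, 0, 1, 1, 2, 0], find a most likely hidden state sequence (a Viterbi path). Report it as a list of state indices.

path = [0, 2, 1, 1, 2, 0]

t=0: δ = [1.389e-01, 5.556e-02, 1.111e-01]  (obs o_0=0)
t=1: δ = [1.929e-02, 5.787e-03, 2.315e-02]  ψ = [2, 0, 0]  (obs o_1=0)
t=2: δ = [2.411e-03, 2.894e-03, 3.215e-03]  ψ = [2, 2, 0]  (obs o_2=1)
t=3: δ = [3.349e-04, 4.823e-04, 4.823e-04]  ψ = [2, 1, 1]  (obs o_3=1)
t=4: δ = [6.698e-05, 5.358e-05, 8.038e-05]  ψ = [2, 1, 1]  (obs o_4=2)
t=5: δ = [1.395e-05, 3.349e-06, 1.116e-05]  ψ = [2, 2, 0]  (obs o_5=0)
backtrack: best end state = 0; path = [0, 2, 1, 1, 2, 0]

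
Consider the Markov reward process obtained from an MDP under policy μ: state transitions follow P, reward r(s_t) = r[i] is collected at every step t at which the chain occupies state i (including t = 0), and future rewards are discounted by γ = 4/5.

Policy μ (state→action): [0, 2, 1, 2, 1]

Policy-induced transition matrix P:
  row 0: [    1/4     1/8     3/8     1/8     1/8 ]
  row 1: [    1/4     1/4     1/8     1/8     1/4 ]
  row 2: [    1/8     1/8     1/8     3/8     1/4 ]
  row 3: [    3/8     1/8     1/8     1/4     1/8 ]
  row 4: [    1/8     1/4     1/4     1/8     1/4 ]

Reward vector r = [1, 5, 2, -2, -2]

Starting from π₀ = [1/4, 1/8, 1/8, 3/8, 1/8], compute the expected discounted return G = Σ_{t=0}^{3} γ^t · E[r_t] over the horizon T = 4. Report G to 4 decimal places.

G = 1.4861

t=0: π = [0.2500, 0.1250, 0.1250, 0.3750, 0.1250], E[r] = 0.1250, γ^t·E[r] = 0.125000, running G = 0.125000
t=1: π = [0.2656, 0.1563, 0.2031, 0.2031, 0.1719], E[r] = 0.7031, γ^t·E[r] = 0.562500, running G = 0.687500
t=2: π = [0.2285, 0.1660, 0.2129, 0.2012, 0.1914], E[r] = 0.6992, γ^t·E[r] = 0.447500, running G = 1.135000
t=3: π = [0.2246, 0.1697, 0.2061, 0.2034, 0.1963], E[r] = 0.6858, γ^t·E[r] = 0.351125, running G = 1.486125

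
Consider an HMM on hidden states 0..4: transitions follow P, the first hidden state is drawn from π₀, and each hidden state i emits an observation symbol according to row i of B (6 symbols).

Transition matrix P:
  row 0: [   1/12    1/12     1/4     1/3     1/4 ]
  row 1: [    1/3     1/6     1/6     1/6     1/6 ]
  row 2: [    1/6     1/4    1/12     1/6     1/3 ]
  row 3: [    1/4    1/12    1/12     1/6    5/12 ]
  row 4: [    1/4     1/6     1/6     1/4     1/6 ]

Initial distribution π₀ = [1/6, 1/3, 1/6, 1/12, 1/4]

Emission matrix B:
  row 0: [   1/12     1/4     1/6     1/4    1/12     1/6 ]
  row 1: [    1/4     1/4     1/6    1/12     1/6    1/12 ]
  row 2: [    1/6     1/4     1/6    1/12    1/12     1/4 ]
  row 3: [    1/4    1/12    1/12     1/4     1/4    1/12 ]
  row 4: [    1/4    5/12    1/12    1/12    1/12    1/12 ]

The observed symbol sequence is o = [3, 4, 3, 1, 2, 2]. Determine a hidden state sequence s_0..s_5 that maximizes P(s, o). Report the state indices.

path = [0, 3, 3, 4, 0, 2]

t=0: δ = [4.167e-02, 2.778e-02, 1.389e-02, 2.083e-02, 2.083e-02]  (obs o_0=3)
t=1: δ = [7.716e-04, 7.716e-04, 8.681e-04, 3.472e-03, 8.681e-04]  ψ = [1, 1, 0, 0, 0]  (obs o_1=4)
t=2: δ = [2.170e-04, 2.411e-05, 2.411e-05, 1.447e-04, 1.206e-04]  ψ = [3, 3, 3, 3, 3]  (obs o_2=3)
t=3: δ = [9.042e-06, 5.023e-06, 1.356e-05, 6.028e-06, 2.512e-05]  ψ = [3, 4, 0, 0, 3]  (obs o_3=1)
t=4: δ = [1.047e-06, 6.977e-07, 6.977e-07, 5.233e-07, 3.768e-07]  ψ = [4, 4, 4, 4, 2]  (obs o_4=2)
t=5: δ = [3.876e-08, 2.907e-08, 4.361e-08, 2.907e-08, 2.180e-08]  ψ = [1, 2, 0, 0, 0]  (obs o_5=2)
backtrack: best end state = 2; path = [0, 3, 3, 4, 0, 2]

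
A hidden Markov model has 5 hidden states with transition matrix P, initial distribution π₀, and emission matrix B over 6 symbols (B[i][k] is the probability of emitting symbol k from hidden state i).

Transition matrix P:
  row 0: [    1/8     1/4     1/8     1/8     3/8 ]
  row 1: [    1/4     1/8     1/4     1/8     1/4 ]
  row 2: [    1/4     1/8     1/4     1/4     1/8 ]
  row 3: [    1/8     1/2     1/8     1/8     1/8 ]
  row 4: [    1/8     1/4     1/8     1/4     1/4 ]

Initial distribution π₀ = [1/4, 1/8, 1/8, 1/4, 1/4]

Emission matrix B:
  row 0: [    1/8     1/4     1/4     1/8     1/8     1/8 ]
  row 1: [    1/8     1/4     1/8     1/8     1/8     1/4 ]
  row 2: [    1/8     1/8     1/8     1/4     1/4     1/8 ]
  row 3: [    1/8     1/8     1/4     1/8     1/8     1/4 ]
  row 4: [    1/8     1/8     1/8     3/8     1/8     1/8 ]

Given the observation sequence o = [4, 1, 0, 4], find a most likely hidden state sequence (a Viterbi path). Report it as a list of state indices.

path = [3, 1, 2, 2]

t=0: δ = [3.125e-02, 1.562e-02, 3.125e-02, 3.125e-02, 3.125e-02]  (obs o_0=4)
t=1: δ = [1.953e-03, 3.906e-03, 9.766e-04, 9.766e-04, 1.465e-03]  ψ = [2, 3, 2, 2, 0]  (obs o_1=1)
t=2: δ = [1.221e-04, 6.104e-05, 1.221e-04, 6.104e-05, 1.221e-04]  ψ = [1, 0, 1, 1, 1]  (obs o_2=0)
t=3: δ = [3.815e-06, 3.815e-06, 7.629e-06, 3.815e-06, 5.722e-06]  ψ = [2, 0, 2, 2, 0]  (obs o_3=4)
backtrack: best end state = 2; path = [3, 1, 2, 2]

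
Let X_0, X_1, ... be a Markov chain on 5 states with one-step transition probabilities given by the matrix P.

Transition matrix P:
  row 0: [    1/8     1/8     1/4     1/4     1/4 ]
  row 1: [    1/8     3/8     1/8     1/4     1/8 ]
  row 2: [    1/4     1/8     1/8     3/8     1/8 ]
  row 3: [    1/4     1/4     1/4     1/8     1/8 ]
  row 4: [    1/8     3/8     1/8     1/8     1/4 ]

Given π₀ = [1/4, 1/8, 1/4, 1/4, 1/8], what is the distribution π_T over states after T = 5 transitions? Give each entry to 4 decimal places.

t=0: π = [0.2500, 0.1250, 0.2500, 0.2500, 0.1250]
t=1: π = [0.1875, 0.2188, 0.1875, 0.2344, 0.1719]
t=2: π = [0.1777, 0.2520, 0.1777, 0.2227, 0.1699]
t=3: π = [0.1750, 0.2583, 0.1750, 0.2231, 0.1685]
t=4: π = [0.1748, 0.2596, 0.1748, 0.2229, 0.1679]
t=5: π = [0.1747, 0.2597, 0.1747, 0.2230, 0.1678]

π = [0.1747, 0.2597, 0.1747, 0.2230, 0.1678]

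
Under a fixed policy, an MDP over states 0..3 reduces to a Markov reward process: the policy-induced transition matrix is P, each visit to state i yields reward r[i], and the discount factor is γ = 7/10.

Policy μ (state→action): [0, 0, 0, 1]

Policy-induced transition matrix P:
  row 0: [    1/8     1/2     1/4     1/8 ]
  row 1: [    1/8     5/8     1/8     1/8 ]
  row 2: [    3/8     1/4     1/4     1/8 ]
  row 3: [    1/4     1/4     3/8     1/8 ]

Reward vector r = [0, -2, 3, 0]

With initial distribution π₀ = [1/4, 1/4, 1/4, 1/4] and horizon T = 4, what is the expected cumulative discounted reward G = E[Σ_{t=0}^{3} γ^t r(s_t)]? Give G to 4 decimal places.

G = -0.0352

t=0: π = [0.2500, 0.2500, 0.2500, 0.2500], E[r] = 0.2500, γ^t·E[r] = 0.250000, running G = 0.250000
t=1: π = [0.2188, 0.4063, 0.2500, 0.1250], E[r] = -0.0625, γ^t·E[r] = -0.043750, running G = 0.206250
t=2: π = [0.2031, 0.4570, 0.2148, 0.1250], E[r] = -0.2695, γ^t·E[r] = -0.132070, running G = 0.074180
t=3: π = [0.1943, 0.4722, 0.2085, 0.1250], E[r] = -0.3188, γ^t·E[r] = -0.109365, running G = -0.035185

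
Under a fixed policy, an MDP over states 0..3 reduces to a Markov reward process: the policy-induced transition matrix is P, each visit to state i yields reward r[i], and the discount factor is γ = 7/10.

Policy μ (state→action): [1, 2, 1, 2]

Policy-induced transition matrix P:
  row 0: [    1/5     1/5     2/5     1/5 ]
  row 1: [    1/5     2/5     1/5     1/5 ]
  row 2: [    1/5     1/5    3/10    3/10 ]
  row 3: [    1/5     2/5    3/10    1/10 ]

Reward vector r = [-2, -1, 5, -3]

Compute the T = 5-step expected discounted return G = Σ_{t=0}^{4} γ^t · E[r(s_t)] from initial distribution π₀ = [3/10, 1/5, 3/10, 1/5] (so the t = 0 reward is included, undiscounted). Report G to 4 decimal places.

t=0: π = [0.3000, 0.2000, 0.3000, 0.2000], E[r] = 0.1000, γ^t·E[r] = 0.100000, running G = 0.100000
t=1: π = [0.2000, 0.2800, 0.3100, 0.2100], E[r] = 0.2400, γ^t·E[r] = 0.168000, running G = 0.268000
t=2: π = [0.2000, 0.2980, 0.2920, 0.2100], E[r] = 0.1320, γ^t·E[r] = 0.064680, running G = 0.332680
t=3: π = [0.2000, 0.3016, 0.2902, 0.2082], E[r] = 0.1248, γ^t·E[r] = 0.042806, running G = 0.375486
t=4: π = [0.2000, 0.3020, 0.2898, 0.2082], E[r] = 0.1226, γ^t·E[r] = 0.029446, running G = 0.404932

G = 0.4049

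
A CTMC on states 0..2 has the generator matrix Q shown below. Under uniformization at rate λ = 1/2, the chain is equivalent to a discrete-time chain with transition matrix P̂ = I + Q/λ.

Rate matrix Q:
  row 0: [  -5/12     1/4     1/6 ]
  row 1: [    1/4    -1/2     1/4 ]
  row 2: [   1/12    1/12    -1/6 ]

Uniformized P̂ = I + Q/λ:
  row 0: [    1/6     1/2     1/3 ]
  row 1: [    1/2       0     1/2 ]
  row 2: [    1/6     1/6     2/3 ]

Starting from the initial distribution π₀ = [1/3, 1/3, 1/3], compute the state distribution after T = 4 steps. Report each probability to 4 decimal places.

t=0: π = [0.3333, 0.3333, 0.3333]
t=1: π = [0.2778, 0.2222, 0.5000]
t=2: π = [0.2407, 0.2222, 0.5370]
t=3: π = [0.2407, 0.2099, 0.5494]
t=4: π = [0.2366, 0.2119, 0.5514]

π = [0.2366, 0.2119, 0.5514]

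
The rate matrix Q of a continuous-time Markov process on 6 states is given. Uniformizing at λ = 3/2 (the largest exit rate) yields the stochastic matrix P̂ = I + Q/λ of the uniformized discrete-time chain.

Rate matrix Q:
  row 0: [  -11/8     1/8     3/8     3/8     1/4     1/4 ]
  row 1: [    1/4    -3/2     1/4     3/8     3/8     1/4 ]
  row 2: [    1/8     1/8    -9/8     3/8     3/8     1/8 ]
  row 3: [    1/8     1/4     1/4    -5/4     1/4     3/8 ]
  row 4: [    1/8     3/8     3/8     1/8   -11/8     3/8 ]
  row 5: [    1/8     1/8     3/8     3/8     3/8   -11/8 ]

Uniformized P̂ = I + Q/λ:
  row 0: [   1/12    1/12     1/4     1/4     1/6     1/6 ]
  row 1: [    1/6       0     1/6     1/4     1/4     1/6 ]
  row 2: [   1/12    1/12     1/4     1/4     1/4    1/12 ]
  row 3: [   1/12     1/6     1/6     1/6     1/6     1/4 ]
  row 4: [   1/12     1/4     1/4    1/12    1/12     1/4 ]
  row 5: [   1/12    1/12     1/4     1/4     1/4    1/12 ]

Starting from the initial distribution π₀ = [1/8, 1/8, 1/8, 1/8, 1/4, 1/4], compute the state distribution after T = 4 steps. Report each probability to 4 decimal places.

π = [0.0935, 0.1220, 0.2231, 0.2011, 0.1933, 0.1669]

t=0: π = [0.1250, 0.1250, 0.1250, 0.1250, 0.2500, 0.2500]
t=1: π = [0.0938, 0.1250, 0.2292, 0.1979, 0.1875, 0.1667]
t=2: π = [0.0938, 0.1207, 0.2231, 0.2023, 0.1944, 0.1658]
t=3: π = [0.0934, 0.1225, 0.2231, 0.2007, 0.1929, 0.1673]
t=4: π = [0.0935, 0.1220, 0.2231, 0.2011, 0.1933, 0.1669]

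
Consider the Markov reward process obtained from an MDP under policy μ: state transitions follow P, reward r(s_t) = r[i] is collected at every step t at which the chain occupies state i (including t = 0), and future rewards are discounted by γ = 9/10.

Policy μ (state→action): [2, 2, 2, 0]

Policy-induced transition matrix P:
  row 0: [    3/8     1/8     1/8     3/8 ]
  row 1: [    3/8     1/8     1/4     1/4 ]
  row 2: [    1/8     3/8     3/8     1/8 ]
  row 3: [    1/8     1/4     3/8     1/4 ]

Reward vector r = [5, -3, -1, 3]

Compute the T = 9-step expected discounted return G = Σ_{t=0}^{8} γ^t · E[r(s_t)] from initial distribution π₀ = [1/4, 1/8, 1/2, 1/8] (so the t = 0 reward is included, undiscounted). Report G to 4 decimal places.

G = 5.4854

t=0: π = [0.2500, 0.1250, 0.5000, 0.1250], E[r] = 0.7500, γ^t·E[r] = 0.750000, running G = 0.750000
t=1: π = [0.2188, 0.2656, 0.2969, 0.2188], E[r] = 0.6563, γ^t·E[r] = 0.590625, running G = 1.340625
t=2: π = [0.2461, 0.2266, 0.2871, 0.2402], E[r] = 0.9844, γ^t·E[r] = 0.797344, running G = 2.137969
t=3: π = [0.2432, 0.2268, 0.2852, 0.2449], E[r] = 0.9849, γ^t·E[r] = 0.717965, running G = 2.855934
t=4: π = [0.2425, 0.2269, 0.2859, 0.2448], E[r] = 0.9802, γ^t·E[r] = 0.643085, running G = 3.499019
t=5: π = [0.2423, 0.2271, 0.2860, 0.2446], E[r] = 0.9783, γ^t·E[r] = 0.577669, running G = 4.076688
t=6: π = [0.2424, 0.2271, 0.2860, 0.2445], E[r] = 0.9781, γ^t·E[r] = 0.519815, running G = 4.596503
t=7: π = [0.2424, 0.2271, 0.2860, 0.2445], E[r] = 0.9782, γ^t·E[r] = 0.467847, running G = 5.064350
t=8: π = [0.2424, 0.2271, 0.2860, 0.2445], E[r] = 0.9782, γ^t·E[r] = 0.421068, running G = 5.485417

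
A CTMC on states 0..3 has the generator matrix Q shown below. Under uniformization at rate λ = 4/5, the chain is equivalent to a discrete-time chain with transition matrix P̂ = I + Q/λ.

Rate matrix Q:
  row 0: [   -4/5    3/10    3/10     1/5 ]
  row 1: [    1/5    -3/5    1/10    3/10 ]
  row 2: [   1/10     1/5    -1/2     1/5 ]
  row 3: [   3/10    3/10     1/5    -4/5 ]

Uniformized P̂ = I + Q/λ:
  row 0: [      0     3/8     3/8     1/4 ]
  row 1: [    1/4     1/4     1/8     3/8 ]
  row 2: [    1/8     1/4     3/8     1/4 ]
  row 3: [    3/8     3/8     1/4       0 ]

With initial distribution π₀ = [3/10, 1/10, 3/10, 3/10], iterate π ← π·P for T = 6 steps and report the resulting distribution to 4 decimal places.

π = [0.1959, 0.3033, 0.2704, 0.2304]

t=0: π = [0.3000, 0.1000, 0.3000, 0.3000]
t=1: π = [0.1750, 0.3250, 0.3125, 0.1875]
t=2: π = [0.1906, 0.2953, 0.2703, 0.2438]
t=3: π = [0.1990, 0.3043, 0.2707, 0.2260]
t=4: π = [0.1947, 0.3031, 0.2707, 0.2315]
t=5: π = [0.1964, 0.3033, 0.2703, 0.2300]
t=6: π = [0.1959, 0.3033, 0.2704, 0.2304]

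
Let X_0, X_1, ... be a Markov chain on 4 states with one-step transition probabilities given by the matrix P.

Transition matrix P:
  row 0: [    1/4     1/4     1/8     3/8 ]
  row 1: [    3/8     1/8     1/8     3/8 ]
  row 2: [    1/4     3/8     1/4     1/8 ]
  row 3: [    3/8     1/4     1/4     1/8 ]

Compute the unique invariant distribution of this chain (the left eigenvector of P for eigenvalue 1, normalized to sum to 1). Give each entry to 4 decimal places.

Balance equations π_j = Σ_i π_i·P[i][j]:
  π_0 = 1/4·π_0 + 3/8·π_1 + 1/4·π_2 + 3/8·π_3
  π_1 = 1/4·π_0 + 1/8·π_1 + 3/8·π_2 + 1/4·π_3
  π_2 = 1/8·π_0 + 1/8·π_1 + 1/4·π_2 + 1/4·π_3
  normalize: π_0 + π_1 + π_2 + π_3 = 1
Solving the linear system gives exactly π = [203/648, 157/648, 13/72, 19/72].

π = [0.3133, 0.2423, 0.1806, 0.2639]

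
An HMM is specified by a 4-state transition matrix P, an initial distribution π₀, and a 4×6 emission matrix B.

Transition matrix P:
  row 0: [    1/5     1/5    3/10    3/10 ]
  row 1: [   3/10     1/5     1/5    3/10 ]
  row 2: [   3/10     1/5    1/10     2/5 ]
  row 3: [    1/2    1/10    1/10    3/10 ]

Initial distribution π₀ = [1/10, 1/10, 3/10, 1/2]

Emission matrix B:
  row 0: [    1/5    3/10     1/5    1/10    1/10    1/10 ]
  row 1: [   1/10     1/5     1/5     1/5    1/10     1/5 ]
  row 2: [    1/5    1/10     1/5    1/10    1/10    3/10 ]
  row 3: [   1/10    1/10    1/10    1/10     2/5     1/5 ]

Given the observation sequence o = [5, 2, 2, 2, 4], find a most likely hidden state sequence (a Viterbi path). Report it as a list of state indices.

t=0: δ = [1.000e-02, 2.000e-02, 9.000e-02, 1.000e-01]  (obs o_0=5)
t=1: δ = [1.000e-02, 3.600e-03, 2.000e-03, 3.600e-03]  ψ = [3, 2, 3, 2]  (obs o_1=2)
t=2: δ = [4.000e-04, 4.000e-04, 6.000e-04, 3.000e-04]  ψ = [0, 0, 0, 0]  (obs o_2=2)
t=3: δ = [3.600e-05, 2.400e-05, 2.400e-05, 2.400e-05]  ψ = [2, 2, 0, 2]  (obs o_3=2)
t=4: δ = [1.200e-06, 7.200e-07, 1.080e-06, 4.320e-06]  ψ = [3, 0, 0, 0]  (obs o_4=4)
backtrack: best end state = 3; path = [3, 0, 2, 0, 3]

path = [3, 0, 2, 0, 3]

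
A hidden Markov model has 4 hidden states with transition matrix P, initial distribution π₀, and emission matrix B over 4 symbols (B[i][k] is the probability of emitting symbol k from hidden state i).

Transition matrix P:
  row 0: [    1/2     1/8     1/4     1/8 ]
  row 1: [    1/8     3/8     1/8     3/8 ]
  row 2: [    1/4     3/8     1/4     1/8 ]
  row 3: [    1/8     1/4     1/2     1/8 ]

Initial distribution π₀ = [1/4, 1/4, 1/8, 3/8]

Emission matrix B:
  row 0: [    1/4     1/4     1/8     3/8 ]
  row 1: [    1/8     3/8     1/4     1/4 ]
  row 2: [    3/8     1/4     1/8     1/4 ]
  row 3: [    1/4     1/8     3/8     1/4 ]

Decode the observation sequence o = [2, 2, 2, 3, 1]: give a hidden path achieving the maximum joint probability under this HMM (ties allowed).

t=0: δ = [3.125e-02, 6.250e-02, 1.562e-02, 1.406e-01]  (obs o_0=2)
t=1: δ = [2.197e-03, 8.789e-03, 8.789e-03, 8.789e-03]  ψ = [3, 3, 3, 1]  (obs o_1=2)
t=2: δ = [2.747e-04, 8.240e-04, 5.493e-04, 1.236e-03]  ψ = [2, 1, 3, 1]  (obs o_2=2)
t=3: δ = [5.794e-05, 7.725e-05, 1.545e-04, 7.725e-05]  ψ = [3, 1, 3, 1]  (obs o_3=3)
t=4: δ = [9.656e-06, 2.173e-05, 9.656e-06, 3.621e-06]  ψ = [2, 2, 2, 1]  (obs o_4=1)
backtrack: best end state = 1; path = [3, 1, 3, 2, 1]

path = [3, 1, 3, 2, 1]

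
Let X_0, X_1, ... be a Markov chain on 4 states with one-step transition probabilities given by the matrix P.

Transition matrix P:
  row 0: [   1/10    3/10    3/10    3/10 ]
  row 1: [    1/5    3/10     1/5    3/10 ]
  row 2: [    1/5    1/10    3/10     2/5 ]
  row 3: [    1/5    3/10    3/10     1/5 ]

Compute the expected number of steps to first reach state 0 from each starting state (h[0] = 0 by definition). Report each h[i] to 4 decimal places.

h = [0.0000, 5.0000, 5.0000, 5.0000]

First-step conditioning: h[0] = 0; for i ≠ 0, h[i] = 1 + Σ_k P[i][k]·h[k].
  h[1] = 1 + 3/10·h[1] + 1/5·h[2] + 3/10·h[3]
  h[2] = 1 + 1/10·h[1] + 3/10·h[2] + 2/5·h[3]
  h[3] = 1 + 3/10·h[1] + 3/10·h[2] + 1/5·h[3]
Solving the 3×3 linear system over states ≠ 0 gives exactly h = [0, 5, 5, 5] (h[0] = 0 is the target).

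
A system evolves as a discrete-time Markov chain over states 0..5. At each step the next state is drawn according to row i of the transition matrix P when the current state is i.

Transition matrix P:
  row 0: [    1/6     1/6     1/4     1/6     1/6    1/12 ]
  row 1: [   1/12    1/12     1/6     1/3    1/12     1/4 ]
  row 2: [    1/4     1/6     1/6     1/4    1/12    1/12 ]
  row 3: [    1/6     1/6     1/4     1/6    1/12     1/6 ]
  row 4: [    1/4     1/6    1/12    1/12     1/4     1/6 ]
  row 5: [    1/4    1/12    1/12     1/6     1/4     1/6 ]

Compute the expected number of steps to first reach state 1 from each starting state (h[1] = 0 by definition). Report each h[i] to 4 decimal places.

h = [6.3859, 0.0000, 6.3855, 6.4305, 6.4351, 6.9709]

First-step conditioning: h[1] = 0; for i ≠ 1, h[i] = 1 + Σ_k P[i][k]·h[k].
  h[0] = 1 + 1/6·h[0] + 1/4·h[2] + 1/6·h[3] + 1/6·h[4] + 1/12·h[5]
  h[2] = 1 + 1/4·h[0] + 1/6·h[2] + 1/4·h[3] + 1/12·h[4] + 1/12·h[5]
  h[3] = 1 + 1/6·h[0] + 1/4·h[2] + 1/6·h[3] + 1/12·h[4] + 1/6·h[5]
  h[4] = 1 + 1/4·h[0] + 1/12·h[2] + 1/12·h[3] + 1/4·h[4] + 1/6·h[5]
  h[5] = 1 + 1/4·h[0] + 1/12·h[2] + 1/6·h[3] + 1/4·h[4] + 1/6·h[5]
Solving the 5×5 linear system over states ≠ 1 gives exactly h = [54912/8599, 0, 54909/8599, 55296/8599, 55335/8599, 59943/8599] (h[1] = 0 is the target).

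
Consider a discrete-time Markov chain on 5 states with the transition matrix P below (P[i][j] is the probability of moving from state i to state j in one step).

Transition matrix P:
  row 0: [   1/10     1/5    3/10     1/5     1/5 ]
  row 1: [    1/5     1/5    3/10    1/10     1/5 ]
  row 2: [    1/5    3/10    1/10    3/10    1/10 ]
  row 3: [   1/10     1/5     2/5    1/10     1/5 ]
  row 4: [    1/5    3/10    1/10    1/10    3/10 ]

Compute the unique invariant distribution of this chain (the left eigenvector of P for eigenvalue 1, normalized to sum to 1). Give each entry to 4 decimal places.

π = [0.1670, 0.2427, 0.2308, 0.1629, 0.1966]

Balance equations π_j = Σ_i π_i·P[i][j]:
  π_0 = 1/10·π_0 + 1/5·π_1 + 1/5·π_2 + 1/10·π_3 + 1/5·π_4
  π_1 = 1/5·π_0 + 1/5·π_1 + 3/10·π_2 + 1/5·π_3 + 3/10·π_4
  π_2 = 3/10·π_0 + 3/10·π_1 + 1/10·π_2 + 2/5·π_3 + 1/10·π_4
  π_3 = 1/5·π_0 + 1/10·π_1 + 3/10·π_2 + 1/10·π_3 + 1/10·π_4
  normalize: π_0 + π_1 + π_2 + π_3 + π_4 = 1
Solving the linear system gives exactly π = [161/964, 117/482, 445/1928, 157/964, 379/1928].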